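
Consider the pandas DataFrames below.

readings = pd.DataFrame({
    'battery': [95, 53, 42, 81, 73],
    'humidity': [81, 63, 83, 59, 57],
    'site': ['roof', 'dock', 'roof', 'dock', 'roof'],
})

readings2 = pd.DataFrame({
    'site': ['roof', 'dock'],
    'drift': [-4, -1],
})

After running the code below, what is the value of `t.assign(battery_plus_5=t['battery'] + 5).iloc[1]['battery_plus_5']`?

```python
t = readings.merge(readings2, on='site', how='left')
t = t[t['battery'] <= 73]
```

merge on 'site' (how='left') → 5 rows:
   battery  humidity  site  drift
0       95        81  roof     -4
1       53        63  dock     -1
2       42        83  roof     -4
3       81        59  dock     -1
4       73        57  roof     -4
filter rows where battery <= 73:
   battery  humidity  site  drift
1       53        63  dock     -1
2       42        83  roof     -4
4       73        57  roof     -4
add column battery_plus_5 = t['battery'] + 5:
   battery  humidity  site  drift  battery_plus_5
1       53        63  dock     -1              58
2       42        83  roof     -4              47
4       73        57  roof     -4              78
Finally, value at position 1, column 'battery_plus_5' = 47.

47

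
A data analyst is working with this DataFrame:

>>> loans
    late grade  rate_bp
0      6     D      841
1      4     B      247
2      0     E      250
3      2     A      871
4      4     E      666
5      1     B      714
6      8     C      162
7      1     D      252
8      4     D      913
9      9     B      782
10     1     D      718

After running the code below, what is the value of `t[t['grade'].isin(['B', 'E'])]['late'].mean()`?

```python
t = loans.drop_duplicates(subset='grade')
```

drop duplicate grade (keep=first):
   late grade  rate_bp
0     6     D      841
1     4     B      247
2     0     E      250
3     2     A      871
6     8     C      162
filter rows where grade in ['B', 'E']:
   late grade  rate_bp
1     4     B      247
2     0     E      250

2.0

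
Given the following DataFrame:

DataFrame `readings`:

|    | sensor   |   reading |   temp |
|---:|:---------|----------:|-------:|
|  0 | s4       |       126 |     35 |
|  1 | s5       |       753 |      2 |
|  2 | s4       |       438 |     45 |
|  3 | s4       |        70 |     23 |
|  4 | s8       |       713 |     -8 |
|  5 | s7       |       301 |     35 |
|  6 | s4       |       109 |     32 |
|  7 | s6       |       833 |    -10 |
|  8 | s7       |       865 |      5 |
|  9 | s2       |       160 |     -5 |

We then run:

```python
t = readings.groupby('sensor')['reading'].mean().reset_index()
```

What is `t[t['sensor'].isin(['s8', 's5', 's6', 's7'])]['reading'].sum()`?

group by sensor, mean of reading:
sensor
s2    160.00
s4    185.75
s5    753.00
s6    833.00
s7    583.00
s8    713.00
Name: reading, dtype: float64
reset_index():
  sensor  reading
0     s2   160.00
1     s4   185.75
2     s5   753.00
3     s6   833.00
4     s7   583.00
5     s8   713.00
filter rows where sensor in ['s8', 's5', 's6', 's7']:
  sensor  reading
2     s5    753.0
3     s6    833.0
4     s7    583.0
5     s8    713.0

2882.0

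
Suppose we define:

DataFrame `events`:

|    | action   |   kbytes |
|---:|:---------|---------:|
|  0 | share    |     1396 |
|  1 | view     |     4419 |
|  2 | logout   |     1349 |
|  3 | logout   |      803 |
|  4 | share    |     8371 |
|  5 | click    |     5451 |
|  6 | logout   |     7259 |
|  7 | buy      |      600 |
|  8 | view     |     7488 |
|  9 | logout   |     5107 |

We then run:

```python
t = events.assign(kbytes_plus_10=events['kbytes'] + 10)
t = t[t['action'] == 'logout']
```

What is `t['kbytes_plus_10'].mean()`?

3639.5

add column kbytes_plus_10 = events['kbytes'] + 10:
   action  kbytes  kbytes_plus_10
0   share    1396            1406
1    view    4419            4429
2  logout    1349            1359
3  logout     803             813
4   share    8371            8381
5   click    5451            5461
6  logout    7259            7269
7     buy     600             610
8    view    7488            7498
9  logout    5107            5117
filter rows where action == 'logout':
   action  kbytes  kbytes_plus_10
2  logout    1349            1359
3  logout     803             813
6  logout    7259            7269
9  logout    5107            5117
Reading off the mean of column 'kbytes_plus_10', we get 3639.5.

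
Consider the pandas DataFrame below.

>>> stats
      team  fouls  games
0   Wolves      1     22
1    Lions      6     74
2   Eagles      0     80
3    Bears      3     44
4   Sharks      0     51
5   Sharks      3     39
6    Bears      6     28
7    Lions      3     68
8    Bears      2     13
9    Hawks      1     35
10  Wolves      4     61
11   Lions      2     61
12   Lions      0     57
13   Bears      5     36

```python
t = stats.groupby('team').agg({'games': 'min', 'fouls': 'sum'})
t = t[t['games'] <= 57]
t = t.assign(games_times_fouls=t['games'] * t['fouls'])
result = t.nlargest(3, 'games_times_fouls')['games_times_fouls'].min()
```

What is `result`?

117

group by team: min(games), sum(fouls):
        games  fouls
team                
Bears      13     16
Eagles     80      0
Hawks      35      1
Lions      57     11
Sharks     39      3
Wolves     22      5
filter rows where games <= 57:
        games  fouls
team                
Bears      13     16
Hawks      35      1
Lions      57     11
Sharks     39      3
Wolves     22      5
add column games_times_fouls = t['games'] * t['fouls']:
        games  fouls  games_times_fouls
team                                   
Bears      13     16                208
Hawks      35      1                 35
Lions      57     11                627
Sharks     39      3                117
Wolves     22      5                110
take 3 rows with largest games_times_fouls:
        games  fouls  games_times_fouls
team                                   
Lions      57     11                627
Bears      13     16                208
Sharks     39      3                117
So min() = 117.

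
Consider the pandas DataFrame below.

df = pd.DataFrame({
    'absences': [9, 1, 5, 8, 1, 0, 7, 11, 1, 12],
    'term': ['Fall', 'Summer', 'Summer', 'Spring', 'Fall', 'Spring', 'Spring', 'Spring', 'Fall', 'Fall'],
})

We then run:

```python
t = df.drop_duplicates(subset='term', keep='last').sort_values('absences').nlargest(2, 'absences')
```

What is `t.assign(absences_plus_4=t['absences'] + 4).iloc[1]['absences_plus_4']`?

drop duplicate term (keep=last):
   absences    term
2         5  Summer
7        11  Spring
9        12    Fall
sort by absences:
   absences    term
2         5  Summer
7        11  Spring
9        12    Fall
take 2 rows with largest absences:
   absences    term
9        12    Fall
7        11  Spring
add column absences_plus_4 = t['absences'] + 4:
   absences    term  absences_plus_4
9        12    Fall               16
7        11  Spring               15
Reading off the value at position 1, column 'absences_plus_4', we get 15.

15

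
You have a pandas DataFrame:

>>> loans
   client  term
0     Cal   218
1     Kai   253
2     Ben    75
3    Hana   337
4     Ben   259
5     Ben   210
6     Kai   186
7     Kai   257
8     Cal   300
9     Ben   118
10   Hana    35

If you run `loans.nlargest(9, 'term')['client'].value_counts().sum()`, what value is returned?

9

take 9 rows with largest term:
  client  term
3   Hana   337
8    Cal   300
4    Ben   259
7    Kai   257
1    Kai   253
0    Cal   218
5    Ben   210
6    Kai   186
9    Ben   118
value_counts of client:
client
Ben     3
Kai     3
Cal     2
Hana    1
Name: count, dtype: int64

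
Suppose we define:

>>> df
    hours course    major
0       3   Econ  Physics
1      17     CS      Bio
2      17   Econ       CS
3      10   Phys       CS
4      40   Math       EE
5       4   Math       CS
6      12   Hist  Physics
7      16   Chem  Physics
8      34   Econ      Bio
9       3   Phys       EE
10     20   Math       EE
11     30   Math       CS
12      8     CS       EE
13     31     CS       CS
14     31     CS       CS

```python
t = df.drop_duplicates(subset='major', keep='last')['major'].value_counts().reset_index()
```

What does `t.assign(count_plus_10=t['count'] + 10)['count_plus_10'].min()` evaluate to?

drop duplicate major (keep=last):
    hours course    major
7      16   Chem  Physics
8      34   Econ      Bio
12      8     CS       EE
14     31     CS       CS
value_counts of major:
major
Physics    1
Bio        1
EE         1
CS         1
Name: count, dtype: int64
reset_index():
     major  count
0  Physics      1
1      Bio      1
2       EE      1
3       CS      1
add column count_plus_10 = t['count'] + 10:
     major  count  count_plus_10
0  Physics      1             11
1      Bio      1             11
2       EE      1             11
3       CS      1             11
Then the min of column 'count_plus_10': 11

11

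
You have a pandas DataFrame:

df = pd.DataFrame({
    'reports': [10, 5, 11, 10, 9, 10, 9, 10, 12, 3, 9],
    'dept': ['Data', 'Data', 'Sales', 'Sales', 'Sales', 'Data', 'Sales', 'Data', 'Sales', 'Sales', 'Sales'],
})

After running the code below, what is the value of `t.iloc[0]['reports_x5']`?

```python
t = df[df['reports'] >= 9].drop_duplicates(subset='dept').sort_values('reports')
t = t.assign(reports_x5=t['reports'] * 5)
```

filter rows where reports >= 9:
    reports   dept
0        10   Data
2        11  Sales
3        10  Sales
4         9  Sales
5        10   Data
6         9  Sales
7        10   Data
8        12  Sales
10        9  Sales
drop duplicate dept (keep=first):
   reports   dept
0       10   Data
2       11  Sales
sort by reports:
   reports   dept
0       10   Data
2       11  Sales
add column reports_x5 = t['reports'] * 5:
   reports   dept  reports_x5
0       10   Data          50
2       11  Sales          55
Finally, value at position 0, column 'reports_x5' = 50.

50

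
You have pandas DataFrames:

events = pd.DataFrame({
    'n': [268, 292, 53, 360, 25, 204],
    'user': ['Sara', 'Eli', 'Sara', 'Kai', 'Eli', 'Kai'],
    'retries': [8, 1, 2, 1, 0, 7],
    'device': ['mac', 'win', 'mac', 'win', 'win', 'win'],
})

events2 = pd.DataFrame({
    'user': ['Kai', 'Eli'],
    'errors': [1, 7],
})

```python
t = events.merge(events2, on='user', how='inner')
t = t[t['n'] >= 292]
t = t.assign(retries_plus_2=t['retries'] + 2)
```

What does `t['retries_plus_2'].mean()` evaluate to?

merge on 'user' (how='inner') → 4 rows:
     n user  retries device  errors
0  292  Eli        1    win       7
1  360  Kai        1    win       1
2   25  Eli        0    win       7
3  204  Kai        7    win       1
filter rows where n >= 292:
     n user  retries device  errors
0  292  Eli        1    win       7
1  360  Kai        1    win       1
add column retries_plus_2 = t['retries'] + 2:
     n user  retries device  errors  retries_plus_2
0  292  Eli        1    win       7               3
1  360  Kai        1    win       1               3
Finally, mean of column 'retries_plus_2' = 3.0.

3.0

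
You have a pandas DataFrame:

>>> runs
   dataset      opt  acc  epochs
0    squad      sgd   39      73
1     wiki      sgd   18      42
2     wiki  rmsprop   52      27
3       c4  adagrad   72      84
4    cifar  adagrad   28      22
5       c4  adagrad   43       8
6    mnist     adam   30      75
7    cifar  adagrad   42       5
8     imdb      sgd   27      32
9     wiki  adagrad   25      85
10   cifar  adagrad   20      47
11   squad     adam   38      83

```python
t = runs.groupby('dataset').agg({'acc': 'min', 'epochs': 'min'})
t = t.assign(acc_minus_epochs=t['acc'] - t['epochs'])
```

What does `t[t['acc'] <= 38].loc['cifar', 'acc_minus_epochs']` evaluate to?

group by dataset: min(acc), min(epochs):
         acc  epochs
dataset             
c4        43       8
cifar     20       5
imdb      27      32
mnist     30      75
squad     38      73
wiki      18      27
add column acc_minus_epochs = t['acc'] - t['epochs']:
         acc  epochs  acc_minus_epochs
dataset                               
c4        43       8                35
cifar     20       5                15
imdb      27      32                -5
mnist     30      75               -45
squad     38      73               -35
wiki      18      27                -9
filter rows where acc <= 38:
         acc  epochs  acc_minus_epochs
dataset                               
cifar     20       5                15
imdb      27      32                -5
mnist     30      75               -45
squad     38      73               -35
wiki      18      27                -9
Taking the value at row 'cifar', column 'acc_minus_epochs' gives 15.

15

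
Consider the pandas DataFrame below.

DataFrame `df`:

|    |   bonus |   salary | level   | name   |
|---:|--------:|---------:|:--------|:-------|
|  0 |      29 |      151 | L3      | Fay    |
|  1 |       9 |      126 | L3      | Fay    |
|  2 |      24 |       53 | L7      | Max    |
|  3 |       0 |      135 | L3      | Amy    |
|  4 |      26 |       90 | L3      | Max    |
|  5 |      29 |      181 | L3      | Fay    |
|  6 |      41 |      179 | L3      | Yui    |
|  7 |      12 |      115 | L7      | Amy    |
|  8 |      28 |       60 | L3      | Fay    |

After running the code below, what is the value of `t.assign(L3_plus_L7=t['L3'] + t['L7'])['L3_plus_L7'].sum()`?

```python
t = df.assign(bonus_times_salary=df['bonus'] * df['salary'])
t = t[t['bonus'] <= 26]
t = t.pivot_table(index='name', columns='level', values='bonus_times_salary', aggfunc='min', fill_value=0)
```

6126

add column bonus_times_salary = df['bonus'] * df['salary']:
   bonus  salary level name  bonus_times_salary
0     29     151    L3  Fay                4379
1      9     126    L3  Fay                1134
2     24      53    L7  Max                1272
3      0     135    L3  Amy                   0
4     26      90    L3  Max                2340
5     29     181    L3  Fay                5249
6     41     179    L3  Yui                7339
7     12     115    L7  Amy                1380
8     28      60    L3  Fay                1680
filter rows where bonus <= 26:
   bonus  salary level name  bonus_times_salary
1      9     126    L3  Fay                1134
2     24      53    L7  Max                1272
3      0     135    L3  Amy                   0
4     26      90    L3  Max                2340
7     12     115    L7  Amy                1380
pivot: rows=name, cols=level, min(bonus_times_salary):
level    L3    L7
name             
Amy       0  1380
Fay    1134     0
Max    2340  1272
add column L3_plus_L7 = t['L3'] + t['L7']:
level    L3    L7  L3_plus_L7
name                         
Amy       0  1380        1380
Fay    1134     0        1134
Max    2340  1272        3612
Reading off the sum of column 'L3_plus_L7', we get 6126.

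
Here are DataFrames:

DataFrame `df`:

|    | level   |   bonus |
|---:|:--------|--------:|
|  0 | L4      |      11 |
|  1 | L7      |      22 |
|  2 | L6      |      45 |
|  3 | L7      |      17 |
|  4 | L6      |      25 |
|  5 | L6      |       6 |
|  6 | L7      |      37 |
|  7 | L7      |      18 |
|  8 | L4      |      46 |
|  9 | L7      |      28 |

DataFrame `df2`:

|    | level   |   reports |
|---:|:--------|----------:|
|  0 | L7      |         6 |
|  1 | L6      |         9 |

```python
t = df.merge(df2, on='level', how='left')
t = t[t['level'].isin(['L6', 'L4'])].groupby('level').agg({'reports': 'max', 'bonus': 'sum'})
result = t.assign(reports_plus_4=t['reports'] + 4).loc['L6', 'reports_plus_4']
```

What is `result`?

13.0

merge on 'level' (how='left') → 10 rows:
  level  bonus  reports
0    L4     11      NaN
1    L7     22      6.0
2    L6     45      9.0
3    L7     17      6.0
4    L6     25      9.0
5    L6      6      9.0
6    L7     37      6.0
7    L7     18      6.0
8    L4     46      NaN
9    L7     28      6.0
filter rows where level in ['L6', 'L4']:
  level  bonus  reports
0    L4     11      NaN
2    L6     45      9.0
4    L6     25      9.0
5    L6      6      9.0
8    L4     46      NaN
group by level: max(reports), sum(bonus):
       reports  bonus
level                
L4         NaN     57
L6         9.0     76
add column reports_plus_4 = t['reports'] + 4:
       reports  bonus  reports_plus_4
level                                
L4         NaN     57             NaN
L6         9.0     76            13.0
Hence 13.0.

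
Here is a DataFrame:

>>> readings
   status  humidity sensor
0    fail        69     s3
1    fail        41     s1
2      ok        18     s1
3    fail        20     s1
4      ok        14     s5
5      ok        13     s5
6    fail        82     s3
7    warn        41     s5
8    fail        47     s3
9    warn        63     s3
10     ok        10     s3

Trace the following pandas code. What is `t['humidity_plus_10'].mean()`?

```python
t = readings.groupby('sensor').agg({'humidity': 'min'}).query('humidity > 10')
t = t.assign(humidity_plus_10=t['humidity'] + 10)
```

25.5

group by sensor, min of humidity:
        humidity
sensor          
s1            18
s3            10
s5            13
filter rows where humidity > 10:
        humidity
sensor          
s1            18
s5            13
add column humidity_plus_10 = t['humidity'] + 10:
        humidity  humidity_plus_10
sensor                            
s1            18                28
s5            13                23
Finally, mean of column 'humidity_plus_10' = 25.5.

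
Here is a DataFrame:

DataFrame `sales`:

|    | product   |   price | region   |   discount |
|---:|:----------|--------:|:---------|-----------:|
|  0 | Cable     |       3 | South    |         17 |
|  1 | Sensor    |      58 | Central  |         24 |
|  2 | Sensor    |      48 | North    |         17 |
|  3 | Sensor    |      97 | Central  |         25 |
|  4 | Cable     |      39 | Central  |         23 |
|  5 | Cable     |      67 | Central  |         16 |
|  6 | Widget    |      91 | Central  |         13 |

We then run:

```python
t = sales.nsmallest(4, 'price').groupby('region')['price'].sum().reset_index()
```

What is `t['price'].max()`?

take 4 rows with smallest price:
  product  price   region  discount
0   Cable      3    South        17
4   Cable     39  Central        23
2  Sensor     48    North        17
1  Sensor     58  Central        24
group by region, sum of price:
region
Central    97
North      48
South       3
Name: price, dtype: int64
reset_index():
    region  price
0  Central     97
1    North     48
2    South      3
Finally, max of column 'price' = 97.

97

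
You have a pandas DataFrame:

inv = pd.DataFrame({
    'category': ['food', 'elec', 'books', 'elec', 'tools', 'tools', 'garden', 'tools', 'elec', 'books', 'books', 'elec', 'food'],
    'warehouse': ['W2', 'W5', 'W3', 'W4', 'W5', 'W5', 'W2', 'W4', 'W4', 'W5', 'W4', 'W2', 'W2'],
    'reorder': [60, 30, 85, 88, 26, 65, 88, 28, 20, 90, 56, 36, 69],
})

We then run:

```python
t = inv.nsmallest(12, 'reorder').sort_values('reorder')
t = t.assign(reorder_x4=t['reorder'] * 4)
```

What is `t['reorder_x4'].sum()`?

take 12 rows with smallest reorder:
   category warehouse  reorder
8      elec        W4       20
4     tools        W5       26
7     tools        W4       28
1      elec        W5       30
11     elec        W2       36
10    books        W4       56
0      food        W2       60
5     tools        W5       65
12     food        W2       69
2     books        W3       85
3      elec        W4       88
6    garden        W2       88
sort by reorder:
   category warehouse  reorder
8      elec        W4       20
4     tools        W5       26
7     tools        W4       28
1      elec        W5       30
11     elec        W2       36
10    books        W4       56
0      food        W2       60
5     tools        W5       65
12     food        W2       69
2     books        W3       85
3      elec        W4       88
6    garden        W2       88
add column reorder_x4 = t['reorder'] * 4:
   category warehouse  reorder  reorder_x4
8      elec        W4       20          80
4     tools        W5       26         104
7     tools        W4       28         112
1      elec        W5       30         120
11     elec        W2       36         144
10    books        W4       56         224
0      food        W2       60         240
5     tools        W5       65         260
12     food        W2       69         276
2     books        W3       85         340
3      elec        W4       88         352
6    garden        W2       88         352
sum of column 'reorder_x4' → 2604

2604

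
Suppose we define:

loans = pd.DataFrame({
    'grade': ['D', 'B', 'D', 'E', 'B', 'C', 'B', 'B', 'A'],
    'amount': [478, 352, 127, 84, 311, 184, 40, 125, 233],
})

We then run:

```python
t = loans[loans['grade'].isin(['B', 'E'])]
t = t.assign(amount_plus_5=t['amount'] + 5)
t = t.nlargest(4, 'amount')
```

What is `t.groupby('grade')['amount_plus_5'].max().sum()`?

filter rows where grade in ['B', 'E']:
  grade  amount
1     B     352
3     E      84
4     B     311
6     B      40
7     B     125
add column amount_plus_5 = t['amount'] + 5:
  grade  amount  amount_plus_5
1     B     352            357
3     E      84             89
4     B     311            316
6     B      40             45
7     B     125            130
take 4 rows with largest amount:
  grade  amount  amount_plus_5
1     B     352            357
4     B     311            316
7     B     125            130
3     E      84             89
group by grade, max of amount_plus_5:
grade
B    357
E     89
Name: amount_plus_5, dtype: int64
Taking the sum of the resulting series gives 446.

446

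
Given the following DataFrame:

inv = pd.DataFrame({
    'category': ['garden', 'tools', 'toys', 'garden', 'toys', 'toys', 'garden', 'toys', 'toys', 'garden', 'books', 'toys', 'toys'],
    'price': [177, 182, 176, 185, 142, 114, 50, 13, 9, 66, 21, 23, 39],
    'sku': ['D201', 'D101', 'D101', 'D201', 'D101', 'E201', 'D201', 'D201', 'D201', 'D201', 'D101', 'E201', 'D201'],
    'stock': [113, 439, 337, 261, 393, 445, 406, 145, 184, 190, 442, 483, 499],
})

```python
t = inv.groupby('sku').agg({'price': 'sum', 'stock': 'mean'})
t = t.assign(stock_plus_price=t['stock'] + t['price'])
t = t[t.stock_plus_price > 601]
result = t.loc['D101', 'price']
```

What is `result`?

521

group by sku: sum(price), mean(stock):
      price       stock
sku                    
D101    521  402.750000
D201    539  256.857143
E201    137  464.000000
add column stock_plus_price = t['stock'] + t['price']:
      price       stock  stock_plus_price
sku                                      
D101    521  402.750000        923.750000
D201    539  256.857143        795.857143
E201    137  464.000000        601.000000
filter rows where stock_plus_price > 601:
      price       stock  stock_plus_price
sku                                      
D101    521  402.750000        923.750000
D201    539  256.857143        795.857143
So loc['D101', 'price'] = 521.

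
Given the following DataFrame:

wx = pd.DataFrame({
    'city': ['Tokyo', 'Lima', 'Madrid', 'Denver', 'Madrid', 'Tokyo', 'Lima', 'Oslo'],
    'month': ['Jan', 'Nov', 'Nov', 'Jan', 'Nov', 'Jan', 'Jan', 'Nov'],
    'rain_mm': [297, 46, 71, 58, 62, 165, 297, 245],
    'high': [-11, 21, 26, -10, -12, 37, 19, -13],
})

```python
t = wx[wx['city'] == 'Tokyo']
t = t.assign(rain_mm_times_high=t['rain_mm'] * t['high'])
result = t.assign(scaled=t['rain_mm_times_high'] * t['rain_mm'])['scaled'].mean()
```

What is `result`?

filter rows where city == 'Tokyo':
    city month  rain_mm  high
0  Tokyo   Jan      297   -11
5  Tokyo   Jan      165    37
add column rain_mm_times_high = t['rain_mm'] * t['high']:
    city month  rain_mm  high  rain_mm_times_high
0  Tokyo   Jan      297   -11               -3267
5  Tokyo   Jan      165    37                6105
add column scaled = t['rain_mm_times_high'] * t['rain_mm']:
    city month  rain_mm  high  rain_mm_times_high   scaled
0  Tokyo   Jan      297   -11               -3267  -970299
5  Tokyo   Jan      165    37                6105  1007325
Taking the mean of column 'scaled' gives 18513.0.

18513.0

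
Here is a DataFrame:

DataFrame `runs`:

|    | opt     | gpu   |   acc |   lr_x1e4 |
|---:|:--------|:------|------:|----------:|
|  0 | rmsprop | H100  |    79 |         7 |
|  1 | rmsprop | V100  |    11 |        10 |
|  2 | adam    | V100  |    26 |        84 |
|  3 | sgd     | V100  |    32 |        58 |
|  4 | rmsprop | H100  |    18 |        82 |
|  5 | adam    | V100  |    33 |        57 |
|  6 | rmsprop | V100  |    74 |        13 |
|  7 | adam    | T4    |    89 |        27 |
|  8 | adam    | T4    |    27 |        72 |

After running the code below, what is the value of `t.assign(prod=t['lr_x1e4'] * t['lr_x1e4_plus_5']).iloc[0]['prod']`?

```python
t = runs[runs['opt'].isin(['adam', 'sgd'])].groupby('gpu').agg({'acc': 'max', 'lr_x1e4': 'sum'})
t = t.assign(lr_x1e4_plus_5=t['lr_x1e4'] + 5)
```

10296

filter rows where opt in ['adam', 'sgd']:
    opt   gpu  acc  lr_x1e4
2  adam  V100   26       84
3   sgd  V100   32       58
5  adam  V100   33       57
7  adam    T4   89       27
8  adam    T4   27       72
group by gpu: max(acc), sum(lr_x1e4):
      acc  lr_x1e4
gpu               
T4     89       99
V100   33      199
add column lr_x1e4_plus_5 = t['lr_x1e4'] + 5:
      acc  lr_x1e4  lr_x1e4_plus_5
gpu                               
T4     89       99             104
V100   33      199             204
add column prod = t['lr_x1e4'] * t['lr_x1e4_plus_5']:
      acc  lr_x1e4  lr_x1e4_plus_5   prod
gpu                                      
T4     89       99             104  10296
V100   33      199             204  40596
Then the value at position 0, column 'prod': 10296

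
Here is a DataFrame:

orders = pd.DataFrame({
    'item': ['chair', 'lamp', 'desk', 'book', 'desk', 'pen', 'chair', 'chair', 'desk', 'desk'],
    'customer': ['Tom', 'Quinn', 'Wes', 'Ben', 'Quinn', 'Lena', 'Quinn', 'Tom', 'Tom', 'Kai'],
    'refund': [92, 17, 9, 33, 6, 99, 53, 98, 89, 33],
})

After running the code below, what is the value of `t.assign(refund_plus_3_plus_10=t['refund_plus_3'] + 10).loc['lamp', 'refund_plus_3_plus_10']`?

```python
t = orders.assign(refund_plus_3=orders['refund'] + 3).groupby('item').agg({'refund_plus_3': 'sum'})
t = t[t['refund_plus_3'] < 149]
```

add column refund_plus_3 = orders['refund'] + 3:
    item customer  refund  refund_plus_3
0  chair      Tom      92             95
1   lamp    Quinn      17             20
2   desk      Wes       9             12
3   book      Ben      33             36
4   desk    Quinn       6              9
5    pen     Lena      99            102
6  chair    Quinn      53             56
7  chair      Tom      98            101
8   desk      Tom      89             92
9   desk      Kai      33             36
group by item, sum of refund_plus_3:
       refund_plus_3
item                
book              36
chair            252
desk             149
lamp              20
pen              102
filter rows where refund_plus_3 < 149:
      refund_plus_3
item               
book             36
lamp             20
pen             102
add column refund_plus_3_plus_10 = t['refund_plus_3'] + 10:
      refund_plus_3  refund_plus_3_plus_10
item                                      
book             36                     46
lamp             20                     30
pen             102                    112

30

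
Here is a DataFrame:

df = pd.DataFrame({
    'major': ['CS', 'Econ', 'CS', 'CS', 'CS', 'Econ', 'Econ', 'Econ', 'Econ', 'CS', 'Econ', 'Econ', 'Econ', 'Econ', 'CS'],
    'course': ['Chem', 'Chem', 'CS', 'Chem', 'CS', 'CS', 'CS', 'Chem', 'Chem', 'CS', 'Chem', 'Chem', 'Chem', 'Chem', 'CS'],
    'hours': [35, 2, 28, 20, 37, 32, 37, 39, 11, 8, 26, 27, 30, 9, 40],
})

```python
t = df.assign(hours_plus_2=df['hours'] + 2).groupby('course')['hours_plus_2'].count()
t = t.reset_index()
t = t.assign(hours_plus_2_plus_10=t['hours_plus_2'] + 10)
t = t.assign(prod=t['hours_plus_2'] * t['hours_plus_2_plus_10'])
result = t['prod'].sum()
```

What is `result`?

267

add column hours_plus_2 = df['hours'] + 2:
   major course  hours  hours_plus_2
0     CS   Chem     35            37
1   Econ   Chem      2             4
2     CS     CS     28            30
3     CS   Chem     20            22
4     CS     CS     37            39
5   Econ     CS     32            34
6   Econ     CS     37            39
7   Econ   Chem     39            41
8   Econ   Chem     11            13
9     CS     CS      8            10
10  Econ   Chem     26            28
11  Econ   Chem     27            29
12  Econ   Chem     30            32
13  Econ   Chem      9            11
14    CS     CS     40            42
group by course, count of hours_plus_2:
course
CS      6
Chem    9
Name: hours_plus_2, dtype: int64
reset_index():
  course  hours_plus_2
0     CS             6
1   Chem             9
add column hours_plus_2_plus_10 = t['hours_plus_2'] + 10:
  course  hours_plus_2  hours_plus_2_plus_10
0     CS             6                    16
1   Chem             9                    19
add column prod = t['hours_plus_2'] * t['hours_plus_2_plus_10']:
  course  hours_plus_2  hours_plus_2_plus_10  prod
0     CS             6                    16    96
1   Chem             9                    19   171
Finally, sum of column 'prod' = 267.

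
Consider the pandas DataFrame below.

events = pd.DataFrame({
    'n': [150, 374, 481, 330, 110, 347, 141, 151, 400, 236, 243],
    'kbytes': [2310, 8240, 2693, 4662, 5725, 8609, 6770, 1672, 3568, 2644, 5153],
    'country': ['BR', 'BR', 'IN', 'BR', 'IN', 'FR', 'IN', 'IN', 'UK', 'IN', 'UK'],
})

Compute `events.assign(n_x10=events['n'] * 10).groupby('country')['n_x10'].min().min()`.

1100

add column n_x10 = events['n'] * 10:
      n  kbytes country  n_x10
0   150    2310      BR   1500
1   374    8240      BR   3740
2   481    2693      IN   4810
3   330    4662      BR   3300
4   110    5725      IN   1100
5   347    8609      FR   3470
6   141    6770      IN   1410
7   151    1672      IN   1510
8   400    3568      UK   4000
9   236    2644      IN   2360
10  243    5153      UK   2430
group by country, min of n_x10:
country
BR    1500
FR    3470
IN    1100
UK    2430
Name: n_x10, dtype: int64
Finally, min of the resulting series = 1100.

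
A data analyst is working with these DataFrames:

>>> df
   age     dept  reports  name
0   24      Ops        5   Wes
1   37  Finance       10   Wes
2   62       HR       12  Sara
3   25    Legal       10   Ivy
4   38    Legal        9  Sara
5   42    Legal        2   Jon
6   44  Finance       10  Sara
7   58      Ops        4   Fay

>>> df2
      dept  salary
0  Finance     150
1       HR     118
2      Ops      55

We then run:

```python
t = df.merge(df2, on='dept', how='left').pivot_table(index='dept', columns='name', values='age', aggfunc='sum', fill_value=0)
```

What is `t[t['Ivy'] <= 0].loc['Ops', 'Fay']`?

merge on 'dept' (how='left') → 8 rows:
   age     dept  reports  name  salary
0   24      Ops        5   Wes    55.0
1   37  Finance       10   Wes   150.0
2   62       HR       12  Sara   118.0
3   25    Legal       10   Ivy     NaN
4   38    Legal        9  Sara     NaN
5   42    Legal        2   Jon     NaN
6   44  Finance       10  Sara   150.0
7   58      Ops        4   Fay    55.0
pivot: rows=dept, cols=name, sum(age):
name     Fay  Ivy  Jon  Sara  Wes
dept                             
Finance    0    0    0    44   37
HR         0    0    0    62    0
Legal      0   25   42    38    0
Ops       58    0    0     0   24
filter rows where Ivy <= 0:
name     Fay  Ivy  Jon  Sara  Wes
dept                             
Finance    0    0    0    44   37
HR         0    0    0    62    0
Ops       58    0    0     0   24
Then the value at row 'Ops', column 'Fay': 58

58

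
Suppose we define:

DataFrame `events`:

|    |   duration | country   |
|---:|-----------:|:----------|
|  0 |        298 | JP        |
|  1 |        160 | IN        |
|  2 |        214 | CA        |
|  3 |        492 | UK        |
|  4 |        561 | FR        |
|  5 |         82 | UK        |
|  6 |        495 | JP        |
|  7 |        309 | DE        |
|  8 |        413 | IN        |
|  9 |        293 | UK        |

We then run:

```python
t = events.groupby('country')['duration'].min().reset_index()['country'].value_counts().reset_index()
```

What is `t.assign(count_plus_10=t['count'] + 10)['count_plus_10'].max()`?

11

group by country, min of duration:
country
CA    214
DE    309
FR    561
IN    160
JP    298
UK     82
Name: duration, dtype: int64
reset_index():
  country  duration
0      CA       214
1      DE       309
2      FR       561
3      IN       160
4      JP       298
5      UK        82
value_counts of country:
country
CA    1
DE    1
FR    1
IN    1
JP    1
UK    1
Name: count, dtype: int64
reset_index():
  country  count
0      CA      1
1      DE      1
2      FR      1
3      IN      1
4      JP      1
5      UK      1
add column count_plus_10 = t['count'] + 10:
  country  count  count_plus_10
0      CA      1             11
1      DE      1             11
2      FR      1             11
3      IN      1             11
4      JP      1             11
5      UK      1             11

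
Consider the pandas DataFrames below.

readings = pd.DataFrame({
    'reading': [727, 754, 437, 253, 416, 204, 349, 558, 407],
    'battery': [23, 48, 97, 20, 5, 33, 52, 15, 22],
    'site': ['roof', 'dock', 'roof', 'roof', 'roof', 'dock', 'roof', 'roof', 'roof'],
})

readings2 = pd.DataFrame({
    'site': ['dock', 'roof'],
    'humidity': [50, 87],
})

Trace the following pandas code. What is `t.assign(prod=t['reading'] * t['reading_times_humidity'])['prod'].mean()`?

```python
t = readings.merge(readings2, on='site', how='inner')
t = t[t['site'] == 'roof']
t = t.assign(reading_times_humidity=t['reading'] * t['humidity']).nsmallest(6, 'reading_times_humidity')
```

14889296.0

merge on 'site' (how='inner') → 9 rows:
   reading  battery  site  humidity
0      727       23  roof        87
1      754       48  dock        50
2      437       97  roof        87
3      253       20  roof        87
4      416        5  roof        87
5      204       33  dock        50
6      349       52  roof        87
7      558       15  roof        87
8      407       22  roof        87
filter rows where site == 'roof':
   reading  battery  site  humidity
0      727       23  roof        87
2      437       97  roof        87
3      253       20  roof        87
4      416        5  roof        87
6      349       52  roof        87
7      558       15  roof        87
8      407       22  roof        87
add column reading_times_humidity = t['reading'] * t['humidity']:
   reading  battery  site  humidity  reading_times_humidity
0      727       23  roof        87                   63249
2      437       97  roof        87                   38019
3      253       20  roof        87                   22011
4      416        5  roof        87                   36192
6      349       52  roof        87                   30363
7      558       15  roof        87                   48546
8      407       22  roof        87                   35409
take 6 rows with smallest reading_times_humidity:
   reading  battery  site  humidity  reading_times_humidity
3      253       20  roof        87                   22011
6      349       52  roof        87                   30363
8      407       22  roof        87                   35409
4      416        5  roof        87                   36192
2      437       97  roof        87                   38019
7      558       15  roof        87                   48546
add column prod = t['reading'] * t['reading_times_humidity']:
   reading  battery  site  humidity  reading_times_humidity      prod
3      253       20  roof        87                   22011   5568783
6      349       52  roof        87                   30363  10596687
8      407       22  roof        87                   35409  14411463
4      416        5  roof        87                   36192  15055872
2      437       97  roof        87                   38019  16614303
7      558       15  roof        87                   48546  27088668
mean of column 'prod' → 14889296.0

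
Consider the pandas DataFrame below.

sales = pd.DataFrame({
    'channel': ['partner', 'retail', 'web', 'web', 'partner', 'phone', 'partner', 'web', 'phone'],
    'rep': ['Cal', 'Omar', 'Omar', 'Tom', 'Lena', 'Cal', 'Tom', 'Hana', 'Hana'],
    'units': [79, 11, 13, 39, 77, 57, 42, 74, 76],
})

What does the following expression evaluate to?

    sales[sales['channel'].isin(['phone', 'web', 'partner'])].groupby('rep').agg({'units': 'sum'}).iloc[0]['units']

filter rows where channel in ['phone', 'web', 'partner']:
   channel   rep  units
0  partner   Cal     79
2      web  Omar     13
3      web   Tom     39
4  partner  Lena     77
5    phone   Cal     57
6  partner   Tom     42
7      web  Hana     74
8    phone  Hana     76
group by rep, sum of units:
      units
rep        
Cal     136
Hana    150
Lena     77
Omar     13
Tom      81
Taking the value at position 0, column 'units' gives 136.

136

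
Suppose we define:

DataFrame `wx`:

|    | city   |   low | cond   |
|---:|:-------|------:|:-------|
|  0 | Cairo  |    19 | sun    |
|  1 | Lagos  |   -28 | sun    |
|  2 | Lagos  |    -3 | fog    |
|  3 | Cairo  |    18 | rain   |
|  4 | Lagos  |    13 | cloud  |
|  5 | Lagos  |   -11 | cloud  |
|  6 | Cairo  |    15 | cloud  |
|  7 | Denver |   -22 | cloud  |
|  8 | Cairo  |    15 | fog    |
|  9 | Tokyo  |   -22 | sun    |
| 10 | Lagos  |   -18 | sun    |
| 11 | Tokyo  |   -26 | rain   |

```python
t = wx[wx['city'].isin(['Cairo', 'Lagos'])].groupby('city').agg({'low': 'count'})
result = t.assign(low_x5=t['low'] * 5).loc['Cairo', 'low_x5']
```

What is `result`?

20

filter rows where city in ['Cairo', 'Lagos']:
     city  low   cond
0   Cairo   19    sun
1   Lagos  -28    sun
2   Lagos   -3    fog
3   Cairo   18   rain
4   Lagos   13  cloud
5   Lagos  -11  cloud
6   Cairo   15  cloud
8   Cairo   15    fog
10  Lagos  -18    sun
group by city, count of low:
       low
city      
Cairo    4
Lagos    5
add column low_x5 = t['low'] * 5:
       low  low_x5
city              
Cairo    4      20
Lagos    5      25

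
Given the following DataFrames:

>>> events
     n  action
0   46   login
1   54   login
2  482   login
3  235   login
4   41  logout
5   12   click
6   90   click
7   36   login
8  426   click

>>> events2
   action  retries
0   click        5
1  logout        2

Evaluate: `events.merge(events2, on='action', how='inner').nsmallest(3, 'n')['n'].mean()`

merge on 'action' (how='inner') → 4 rows:
     n  action  retries
0   41  logout        2
1   12   click        5
2   90   click        5
3  426   click        5
take 3 rows with smallest n:
    n  action  retries
1  12   click        5
0  41  logout        2
2  90   click        5

47.6666666667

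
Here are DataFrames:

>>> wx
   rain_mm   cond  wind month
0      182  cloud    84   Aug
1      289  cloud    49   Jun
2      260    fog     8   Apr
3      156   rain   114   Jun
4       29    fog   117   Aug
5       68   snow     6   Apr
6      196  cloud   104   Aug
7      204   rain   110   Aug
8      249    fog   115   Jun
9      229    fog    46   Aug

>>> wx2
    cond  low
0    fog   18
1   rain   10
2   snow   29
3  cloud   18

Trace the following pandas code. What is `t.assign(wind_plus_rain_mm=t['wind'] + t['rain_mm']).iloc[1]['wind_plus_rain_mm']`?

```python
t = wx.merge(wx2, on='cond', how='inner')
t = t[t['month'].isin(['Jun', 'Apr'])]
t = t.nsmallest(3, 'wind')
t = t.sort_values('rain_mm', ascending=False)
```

merge on 'cond' (how='inner') → 10 rows:
   rain_mm   cond  wind month  low
0      182  cloud    84   Aug   18
1      289  cloud    49   Jun   18
2      260    fog     8   Apr   18
3      156   rain   114   Jun   10
4       29    fog   117   Aug   18
5       68   snow     6   Apr   29
6      196  cloud   104   Aug   18
7      204   rain   110   Aug   10
8      249    fog   115   Jun   18
9      229    fog    46   Aug   18
filter rows where month in ['Jun', 'Apr']:
   rain_mm   cond  wind month  low
1      289  cloud    49   Jun   18
2      260    fog     8   Apr   18
3      156   rain   114   Jun   10
5       68   snow     6   Apr   29
8      249    fog   115   Jun   18
take 3 rows with smallest wind:
   rain_mm   cond  wind month  low
5       68   snow     6   Apr   29
2      260    fog     8   Apr   18
1      289  cloud    49   Jun   18
sort by rain_mm descending:
   rain_mm   cond  wind month  low
1      289  cloud    49   Jun   18
2      260    fog     8   Apr   18
5       68   snow     6   Apr   29
add column wind_plus_rain_mm = t['wind'] + t['rain_mm']:
   rain_mm   cond  wind month  low  wind_plus_rain_mm
1      289  cloud    49   Jun   18                338
2      260    fog     8   Apr   18                268
5       68   snow     6   Apr   29                 74

268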